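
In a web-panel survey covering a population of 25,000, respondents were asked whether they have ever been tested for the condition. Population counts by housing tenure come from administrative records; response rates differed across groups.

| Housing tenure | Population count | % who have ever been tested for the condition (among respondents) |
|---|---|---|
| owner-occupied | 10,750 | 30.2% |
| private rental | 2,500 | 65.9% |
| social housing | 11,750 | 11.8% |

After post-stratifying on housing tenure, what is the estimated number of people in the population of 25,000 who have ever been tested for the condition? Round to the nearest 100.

6,300

Each cell contributes its population count × the respondent rate:
  owner-occupied: 10,750 × 30.2% = 3246.5
  private rental: 2,500 × 65.9% = 1647.5
  social housing: 11,750 × 11.8% = 1386.5
Estimated total = 6280.5 → 6,300.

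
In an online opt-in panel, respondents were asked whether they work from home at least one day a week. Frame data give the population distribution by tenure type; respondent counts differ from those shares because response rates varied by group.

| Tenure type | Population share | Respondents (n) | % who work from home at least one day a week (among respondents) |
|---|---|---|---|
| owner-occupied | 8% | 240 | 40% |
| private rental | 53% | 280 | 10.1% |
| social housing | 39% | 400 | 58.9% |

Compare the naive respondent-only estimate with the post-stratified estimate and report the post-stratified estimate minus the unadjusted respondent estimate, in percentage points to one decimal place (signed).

Unadjusted (pooled respondent) estimate weights by respondent counts:
  (240/920)×40 + (280/920)×10.1 + (400/920)×58.9 = 39.1174%
Reweighting by population tenure type shares:
  0.08×40 + 0.53×10.1 + 0.39×58.9 = 31.524%
Difference = 31.524 − 39.1174 = -7.5934 pp.

-7.6 percentage points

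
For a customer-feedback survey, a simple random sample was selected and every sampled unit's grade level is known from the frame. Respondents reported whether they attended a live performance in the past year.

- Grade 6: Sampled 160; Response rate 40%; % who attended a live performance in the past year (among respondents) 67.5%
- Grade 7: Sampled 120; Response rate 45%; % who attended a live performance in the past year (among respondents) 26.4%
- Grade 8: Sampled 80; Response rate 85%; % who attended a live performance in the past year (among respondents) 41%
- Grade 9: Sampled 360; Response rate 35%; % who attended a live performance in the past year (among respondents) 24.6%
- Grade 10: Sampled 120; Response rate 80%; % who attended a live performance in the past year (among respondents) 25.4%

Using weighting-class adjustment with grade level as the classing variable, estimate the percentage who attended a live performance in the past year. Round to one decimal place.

Weighting each respondent by the inverse class response rate inflates each class back to its sampled size, so the class weight is n_sampled:
  Grade 6: 160 × 67.5 = 10,800
  Grade 7: 120 × 26.4 = 3168
  Grade 8: 80 × 41 = 3280
  Grade 9: 360 × 24.6 = 8856
  Grade 10: 120 × 25.4 = 3048
Adjusted estimate = 29,152 / 840 = 34.7048 → 34.7%.

34.7%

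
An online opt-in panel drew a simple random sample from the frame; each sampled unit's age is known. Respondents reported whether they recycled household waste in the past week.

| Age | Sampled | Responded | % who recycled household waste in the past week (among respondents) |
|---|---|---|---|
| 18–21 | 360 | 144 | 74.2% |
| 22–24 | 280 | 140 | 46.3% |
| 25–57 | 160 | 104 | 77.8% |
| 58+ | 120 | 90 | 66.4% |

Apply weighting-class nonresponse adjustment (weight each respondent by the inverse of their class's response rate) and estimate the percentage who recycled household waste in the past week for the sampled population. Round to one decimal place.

65.3%

Class response rates: 18–21 144/360 = 40%, 22–24 140/280 = 50%, 25–57 104/160 = 65%, 58+ 90/120 = 75%.
With weight = n_sampled/n_responded per class, the weighted class total is n_sampled:
  18–21: 360 × 74.2 = 26,712
  22–24: 280 × 46.3 = 12,964
  25–57: 160 × 77.8 = 12,448
  58+: 120 × 66.4 = 7968
Adjusted estimate = 60,092 / 920 = 65.3174 → 65.3%.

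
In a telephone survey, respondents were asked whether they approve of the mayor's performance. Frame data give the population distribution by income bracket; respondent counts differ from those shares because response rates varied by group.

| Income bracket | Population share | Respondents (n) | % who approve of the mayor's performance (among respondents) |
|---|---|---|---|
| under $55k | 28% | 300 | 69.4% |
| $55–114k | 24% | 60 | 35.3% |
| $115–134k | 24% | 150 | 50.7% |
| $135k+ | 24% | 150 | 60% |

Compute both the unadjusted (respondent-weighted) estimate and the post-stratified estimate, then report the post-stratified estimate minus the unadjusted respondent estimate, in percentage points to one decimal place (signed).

-5.4 percentage points

Naive respondent-only estimate (weights = respondent counts):
  (300/660)×69.4 + (60/660)×35.3 + (150/660)×50.7 + (150/660)×60 = 59.9136%
Post-stratified estimate weights by population shares:
  0.28×69.4 + 0.24×35.3 + 0.24×50.7 + 0.24×60 = 54.472%
Difference = 54.472 − 59.9136 = -5.4416 pp.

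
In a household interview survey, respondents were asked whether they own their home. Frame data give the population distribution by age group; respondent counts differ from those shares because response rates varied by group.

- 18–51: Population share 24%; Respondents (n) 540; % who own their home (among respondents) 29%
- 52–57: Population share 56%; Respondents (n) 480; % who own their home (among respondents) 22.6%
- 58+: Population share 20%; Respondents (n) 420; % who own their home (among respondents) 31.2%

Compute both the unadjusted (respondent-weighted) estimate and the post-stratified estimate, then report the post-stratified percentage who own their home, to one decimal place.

Unadjusted (pooled respondent) estimate weights by respondent counts:
  (540/1440)×29 + (480/1440)×22.6 + (420/1440)×31.2 = 27.5083%
Post-stratified estimate weights by population shares:
  0.24×29 + 0.56×22.6 + 0.2×31.2 = 25.856%

25.9%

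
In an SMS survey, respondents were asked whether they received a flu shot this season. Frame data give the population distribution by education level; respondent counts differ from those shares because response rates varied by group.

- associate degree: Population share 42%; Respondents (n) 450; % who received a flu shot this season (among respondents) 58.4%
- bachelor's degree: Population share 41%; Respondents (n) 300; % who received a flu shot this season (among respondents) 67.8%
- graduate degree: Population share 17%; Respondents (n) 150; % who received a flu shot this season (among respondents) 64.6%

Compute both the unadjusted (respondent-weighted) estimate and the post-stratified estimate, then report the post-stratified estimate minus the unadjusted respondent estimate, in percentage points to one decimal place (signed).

+0.7 percentage points

Without adjustment, the pooled respondent share is:
  (450/900)×58.4 + (300/900)×67.8 + (150/900)×64.6 = 62.5667%
Reweighting by population education level shares:
  0.42×58.4 + 0.41×67.8 + 0.17×64.6 = 63.308%
Difference = 63.308 − 62.5667 = 0.7413 pp.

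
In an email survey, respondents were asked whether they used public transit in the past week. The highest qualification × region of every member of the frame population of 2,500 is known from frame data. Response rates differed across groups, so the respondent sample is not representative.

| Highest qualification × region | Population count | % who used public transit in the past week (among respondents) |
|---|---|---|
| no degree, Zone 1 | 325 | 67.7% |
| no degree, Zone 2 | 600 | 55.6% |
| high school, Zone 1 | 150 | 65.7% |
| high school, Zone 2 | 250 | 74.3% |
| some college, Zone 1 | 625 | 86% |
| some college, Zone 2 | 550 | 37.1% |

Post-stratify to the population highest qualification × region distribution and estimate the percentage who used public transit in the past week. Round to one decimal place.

63.2%

Each cell contributes population-share × respondent value:
  no degree, Zone 1: (325/2,500) × 67.7 = 8.801
  no degree, Zone 2: (600/2,500) × 55.6 = 13.344
  high school, Zone 1: (150/2,500) × 65.7 = 3.942
  high school, Zone 2: (250/2,500) × 74.3 = 7.43
  some college, Zone 1: (625/2,500) × 86 = 21.5
  some college, Zone 2: (550/2,500) × 37.1 = 8.162
Post-stratified estimate = 63.179 → 63.2%.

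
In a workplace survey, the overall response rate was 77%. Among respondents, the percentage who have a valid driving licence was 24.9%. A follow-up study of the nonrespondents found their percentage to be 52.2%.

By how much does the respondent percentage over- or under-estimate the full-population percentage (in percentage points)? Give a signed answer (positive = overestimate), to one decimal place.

Nonresponse fraction = 1 − 0.77 = 0.23.
Bias = (nonresponse fraction) × (respondent percentage − nonrespondent percentage)
     = 0.23 × (24.9 − 52.2) = 0.23 × -27.3 = -6.279.

-6.3 percentage points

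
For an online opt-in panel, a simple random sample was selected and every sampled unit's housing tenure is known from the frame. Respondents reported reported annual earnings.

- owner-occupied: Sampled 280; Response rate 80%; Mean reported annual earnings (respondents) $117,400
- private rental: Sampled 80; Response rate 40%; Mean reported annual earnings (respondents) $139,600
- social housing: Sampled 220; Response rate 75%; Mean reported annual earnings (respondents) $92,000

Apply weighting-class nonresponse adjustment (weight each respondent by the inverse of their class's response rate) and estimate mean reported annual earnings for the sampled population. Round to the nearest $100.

Weighting each respondent by the inverse class response rate inflates each class back to its sampled size, so the class weight is n_sampled:
  owner-occupied: 280 × 117,400 = 32,872,000
  private rental: 80 × 139,600 = 11,168,000
  social housing: 220 × 92,000 = 20,240,000
Adjusted estimate = 64,280,000 / 580 = 110828 → $110,800.

$110,800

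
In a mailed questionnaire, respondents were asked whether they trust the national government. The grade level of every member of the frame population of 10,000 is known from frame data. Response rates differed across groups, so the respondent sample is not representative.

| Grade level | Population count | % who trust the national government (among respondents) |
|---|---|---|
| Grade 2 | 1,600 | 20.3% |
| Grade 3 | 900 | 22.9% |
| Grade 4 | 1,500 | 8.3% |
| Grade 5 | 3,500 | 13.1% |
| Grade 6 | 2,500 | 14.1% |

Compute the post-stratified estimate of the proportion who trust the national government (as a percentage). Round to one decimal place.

14.7%

Reweight to the known grade level distribution:
  Grade 2: (1,600/10,000) × 20.3 = 3.248
  Grade 3: (900/10,000) × 22.9 = 2.061
  Grade 4: (1,500/10,000) × 8.3 = 1.245
  Grade 5: (3,500/10,000) × 13.1 = 4.585
  Grade 6: (2,500/10,000) × 14.1 = 3.525
Post-stratified estimate = 14.664 → 14.7%.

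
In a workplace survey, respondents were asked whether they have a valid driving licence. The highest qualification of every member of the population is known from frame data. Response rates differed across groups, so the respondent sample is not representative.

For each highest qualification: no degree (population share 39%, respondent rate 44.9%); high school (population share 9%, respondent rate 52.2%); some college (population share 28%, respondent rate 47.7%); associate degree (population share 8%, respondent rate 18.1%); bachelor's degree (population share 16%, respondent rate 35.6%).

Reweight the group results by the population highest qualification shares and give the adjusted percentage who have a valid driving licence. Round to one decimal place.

42.7%

Each cell contributes population-share × respondent value:
  no degree: 0.39 × 44.9 = 17.511
  high school: 0.09 × 52.2 = 4.698
  some college: 0.28 × 47.7 = 13.356
  associate degree: 0.08 × 18.1 = 1.448
  bachelor's degree: 0.16 × 35.6 = 5.696
Post-stratified estimate = 42.709 → 42.7%.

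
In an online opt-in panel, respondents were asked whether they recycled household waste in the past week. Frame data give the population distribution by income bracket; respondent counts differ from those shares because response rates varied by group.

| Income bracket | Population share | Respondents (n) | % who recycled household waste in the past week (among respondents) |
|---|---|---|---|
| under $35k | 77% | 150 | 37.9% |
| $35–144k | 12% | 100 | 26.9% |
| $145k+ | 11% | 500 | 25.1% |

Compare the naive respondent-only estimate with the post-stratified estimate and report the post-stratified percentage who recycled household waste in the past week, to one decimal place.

Naive respondent-only estimate (weights = respondent counts):
  (150/750)×37.9 + (100/750)×26.9 + (500/750)×25.1 = 27.9%
Reweighting by population income bracket shares:
  0.77×37.9 + 0.12×26.9 + 0.11×25.1 = 35.172%

35.2%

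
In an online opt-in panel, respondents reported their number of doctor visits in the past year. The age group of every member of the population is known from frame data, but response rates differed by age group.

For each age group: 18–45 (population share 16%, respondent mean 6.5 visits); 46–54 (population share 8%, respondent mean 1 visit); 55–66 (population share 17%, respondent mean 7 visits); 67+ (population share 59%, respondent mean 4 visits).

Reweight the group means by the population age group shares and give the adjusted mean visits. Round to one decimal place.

4.7

Post-stratification weights by population share, not respondent share:
  18–45: 0.16 × 6.5 = 1.04
  46–54: 0.08 × 1 = 0.08
  55–66: 0.17 × 7 = 1.19
  67+: 0.59 × 4 = 2.36
Post-stratified estimate = 4.67 → 4.7.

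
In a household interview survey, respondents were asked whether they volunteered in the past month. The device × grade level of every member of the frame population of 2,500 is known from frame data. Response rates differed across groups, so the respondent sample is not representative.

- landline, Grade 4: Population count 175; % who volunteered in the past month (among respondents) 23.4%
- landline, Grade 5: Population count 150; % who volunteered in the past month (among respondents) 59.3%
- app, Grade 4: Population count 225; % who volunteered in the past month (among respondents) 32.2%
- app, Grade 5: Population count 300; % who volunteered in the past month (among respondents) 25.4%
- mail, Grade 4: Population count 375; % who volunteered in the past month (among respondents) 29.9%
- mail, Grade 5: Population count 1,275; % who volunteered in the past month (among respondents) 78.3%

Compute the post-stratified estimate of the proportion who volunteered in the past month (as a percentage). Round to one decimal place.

Each cell contributes population-share × respondent value:
  landline, Grade 4: (175/2,500) × 23.4 = 1.638
  landline, Grade 5: (150/2,500) × 59.3 = 3.558
  app, Grade 4: (225/2,500) × 32.2 = 2.898
  app, Grade 5: (300/2,500) × 25.4 = 3.048
  mail, Grade 4: (375/2,500) × 29.9 = 4.485
  mail, Grade 5: (1,275/2,500) × 78.3 = 39.933
Post-stratified estimate = 55.56 → 55.6%.

55.6%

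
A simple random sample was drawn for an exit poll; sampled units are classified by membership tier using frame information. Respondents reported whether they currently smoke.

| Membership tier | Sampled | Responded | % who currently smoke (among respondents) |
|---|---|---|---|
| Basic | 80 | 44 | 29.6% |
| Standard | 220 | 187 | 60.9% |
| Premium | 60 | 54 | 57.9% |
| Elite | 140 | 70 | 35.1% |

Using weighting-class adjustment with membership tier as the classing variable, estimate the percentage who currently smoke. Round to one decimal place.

48.3%

Class response rates: Basic 44/80 = 55%, Standard 187/220 = 85%, Premium 54/60 = 90%, Elite 70/140 = 50%.
Each respondent's weight = sampled/responded in their class; summing within a class gives n_sampled, so:
  Basic: 80 × 29.6 = 2368
  Standard: 220 × 60.9 = 13,398
  Premium: 60 × 57.9 = 3474
  Elite: 140 × 35.1 = 4914
Adjusted estimate = 24,154 / 500 = 48.308 → 48.3%.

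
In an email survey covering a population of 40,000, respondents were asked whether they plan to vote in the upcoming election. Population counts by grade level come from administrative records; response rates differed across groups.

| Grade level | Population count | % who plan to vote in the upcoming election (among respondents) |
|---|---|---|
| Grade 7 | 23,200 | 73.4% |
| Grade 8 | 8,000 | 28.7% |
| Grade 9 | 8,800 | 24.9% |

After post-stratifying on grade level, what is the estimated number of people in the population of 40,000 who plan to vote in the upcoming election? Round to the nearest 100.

21,500

Apply each group's respondent rate to its population count:
  Grade 7: 23,200 × 73.4% = 17028.8
  Grade 8: 8,000 × 28.7% = 2296
  Grade 9: 8,800 × 24.9% = 2191.2
Estimated total = 21,516 → 21,500.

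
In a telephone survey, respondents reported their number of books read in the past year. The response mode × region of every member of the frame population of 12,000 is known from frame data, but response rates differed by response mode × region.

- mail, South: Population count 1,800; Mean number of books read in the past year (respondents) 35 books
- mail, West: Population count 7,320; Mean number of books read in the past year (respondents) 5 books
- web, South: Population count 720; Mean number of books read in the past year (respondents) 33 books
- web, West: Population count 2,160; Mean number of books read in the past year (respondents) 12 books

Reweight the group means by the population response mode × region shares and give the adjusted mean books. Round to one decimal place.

Post-stratification weights by population share, not respondent share:
  mail, South: (1,800/12,000) × 35 = 5.25
  mail, West: (7,320/12,000) × 5 = 3.05
  web, South: (720/12,000) × 33 = 1.98
  web, West: (2,160/12,000) × 12 = 2.16
Post-stratified estimate = 12.44 → 12.4.

12.4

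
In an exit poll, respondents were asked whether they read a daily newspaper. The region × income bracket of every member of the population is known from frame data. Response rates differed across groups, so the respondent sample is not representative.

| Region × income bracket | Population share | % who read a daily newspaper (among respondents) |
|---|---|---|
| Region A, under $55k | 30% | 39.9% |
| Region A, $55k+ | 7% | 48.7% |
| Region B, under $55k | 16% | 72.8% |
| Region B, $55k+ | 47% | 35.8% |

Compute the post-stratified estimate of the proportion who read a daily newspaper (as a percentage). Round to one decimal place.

43.9%

Each cell contributes population-share × respondent value:
  Region A, under $55k: 0.3 × 39.9 = 11.97
  Region A, $55k+: 0.07 × 48.7 = 3.409
  Region B, under $55k: 0.16 × 72.8 = 11.648
  Region B, $55k+: 0.47 × 35.8 = 16.826
Post-stratified estimate = 43.853 → 43.9%.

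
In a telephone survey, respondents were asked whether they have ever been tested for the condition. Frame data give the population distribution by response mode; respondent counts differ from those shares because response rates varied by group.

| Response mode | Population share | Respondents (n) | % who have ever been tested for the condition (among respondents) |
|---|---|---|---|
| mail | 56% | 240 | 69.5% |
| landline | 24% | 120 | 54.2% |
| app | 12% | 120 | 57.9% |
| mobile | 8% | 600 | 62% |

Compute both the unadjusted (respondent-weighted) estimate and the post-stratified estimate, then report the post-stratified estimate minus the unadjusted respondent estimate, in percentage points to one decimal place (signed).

+1.5 percentage points

Without adjustment, the pooled respondent share is:
  (240/1080)×69.5 + (120/1080)×54.2 + (120/1080)×57.9 + (600/1080)×62 = 62.3444%
Post-stratifying to population shares instead:
  0.56×69.5 + 0.24×54.2 + 0.12×57.9 + 0.08×62 = 63.836%
Difference = 63.836 − 62.3444 = 1.4916 pp.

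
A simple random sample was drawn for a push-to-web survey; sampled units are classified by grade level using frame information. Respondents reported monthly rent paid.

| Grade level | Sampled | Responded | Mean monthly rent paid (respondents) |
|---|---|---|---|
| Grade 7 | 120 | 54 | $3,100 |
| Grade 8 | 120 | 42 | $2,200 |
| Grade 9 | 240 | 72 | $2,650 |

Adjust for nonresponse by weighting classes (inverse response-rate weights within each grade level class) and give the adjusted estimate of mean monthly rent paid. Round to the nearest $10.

$2,650

Class response rates: Grade 7 54/120 = 45%, Grade 8 42/120 = 35%, Grade 9 72/240 = 30%.
Weighting each respondent by the inverse class response rate inflates each class back to its sampled size, so the class weight is n_sampled:
  Grade 7: 120 × 3100 = 372,000
  Grade 8: 120 × 2200 = 264,000
  Grade 9: 240 × 2650 = 636,000
Adjusted estimate = 1,272,000 / 480 = 2650 → $2,650.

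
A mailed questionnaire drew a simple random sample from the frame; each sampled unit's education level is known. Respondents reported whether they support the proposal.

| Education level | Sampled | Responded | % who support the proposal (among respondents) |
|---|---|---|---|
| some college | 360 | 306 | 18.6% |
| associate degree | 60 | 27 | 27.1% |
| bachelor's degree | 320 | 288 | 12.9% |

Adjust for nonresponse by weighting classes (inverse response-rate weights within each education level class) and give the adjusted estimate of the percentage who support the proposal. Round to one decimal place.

Class response rates: some college 306/360 = 85%, associate degree 27/60 = 45%, bachelor's degree 288/320 = 90%.
Inverse-response-rate weighting restores each class to its sampled count, so class totals weight by n_sampled:
  some college: 360 × 18.6 = 6696
  associate degree: 60 × 27.1 = 1626
  bachelor's degree: 320 × 12.9 = 4128
Adjusted estimate = 12,450 / 740 = 16.8243 → 16.8%.

16.8%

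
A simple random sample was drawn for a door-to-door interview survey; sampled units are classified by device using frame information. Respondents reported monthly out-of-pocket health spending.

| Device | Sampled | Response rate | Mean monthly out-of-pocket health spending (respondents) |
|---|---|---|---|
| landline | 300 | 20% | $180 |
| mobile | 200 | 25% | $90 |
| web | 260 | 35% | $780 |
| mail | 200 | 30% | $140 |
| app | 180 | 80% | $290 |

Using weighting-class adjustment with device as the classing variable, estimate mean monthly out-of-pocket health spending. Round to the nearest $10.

$310

Inverse-response-rate weighting restores each class to its sampled count, so class totals weight by n_sampled:
  landline: 300 × 180 = 54,000
  mobile: 200 × 90 = 18,000
  web: 260 × 780 = 202,800
  mail: 200 × 140 = 28,000
  app: 180 × 290 = 52,200
Adjusted estimate = 355,000 / 1,140 = 311.404 → $310.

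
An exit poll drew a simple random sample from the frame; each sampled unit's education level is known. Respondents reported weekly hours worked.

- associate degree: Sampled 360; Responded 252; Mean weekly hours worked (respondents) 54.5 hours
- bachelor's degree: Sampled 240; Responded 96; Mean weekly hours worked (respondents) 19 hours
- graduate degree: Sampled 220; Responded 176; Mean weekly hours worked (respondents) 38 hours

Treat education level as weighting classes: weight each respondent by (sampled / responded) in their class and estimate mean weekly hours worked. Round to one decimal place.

Response rates by class: associate degree 252/360 = 70%, bachelor's degree 96/240 = 40%, graduate degree 176/220 = 80%.
Inverse-response-rate weighting restores each class to its sampled count, so class totals weight by n_sampled:
  associate degree: 360 × 54.5 = 19,620
  bachelor's degree: 240 × 19 = 4560
  graduate degree: 220 × 38 = 8360
Adjusted estimate = 32,540 / 820 = 39.6829 → 39.7.

39.7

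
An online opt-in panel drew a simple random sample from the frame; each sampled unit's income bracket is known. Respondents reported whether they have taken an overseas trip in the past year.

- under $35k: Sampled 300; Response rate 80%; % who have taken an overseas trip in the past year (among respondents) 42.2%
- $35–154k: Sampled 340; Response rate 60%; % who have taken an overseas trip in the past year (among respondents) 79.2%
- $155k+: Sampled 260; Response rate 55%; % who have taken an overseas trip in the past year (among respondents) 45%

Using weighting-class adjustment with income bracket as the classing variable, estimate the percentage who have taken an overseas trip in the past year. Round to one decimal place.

57.0%

Inverse-response-rate weighting restores each class to its sampled count, so class totals weight by n_sampled:
  under $35k: 300 × 42.2 = 12,660
  $35–154k: 340 × 79.2 = 26,928
  $155k+: 260 × 45 = 11,700
Adjusted estimate = 51,288 / 900 = 56.9867 → 57.0%.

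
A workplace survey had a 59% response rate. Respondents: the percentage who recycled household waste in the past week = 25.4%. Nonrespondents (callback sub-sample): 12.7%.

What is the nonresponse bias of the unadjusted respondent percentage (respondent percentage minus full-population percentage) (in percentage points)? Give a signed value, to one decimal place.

Nonresponse fraction = 1 − 0.59 = 0.41.
Bias = (nonresponse fraction) × (respondent percentage − nonrespondent percentage)
     = 0.41 × (25.4 − 12.7) = 0.41 × 12.7 = 5.207.

+5.2 percentage points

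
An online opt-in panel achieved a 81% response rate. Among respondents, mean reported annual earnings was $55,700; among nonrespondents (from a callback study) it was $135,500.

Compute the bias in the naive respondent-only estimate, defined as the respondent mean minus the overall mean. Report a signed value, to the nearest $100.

Nonresponse fraction = 1 − 0.81 = 0.19.
Bias = (nonresponse fraction) × (respondent mean − nonrespondent mean)
     = 0.19 × (55,700 − 135,500) = 0.19 × -79,800 = -15,162.

-$15,200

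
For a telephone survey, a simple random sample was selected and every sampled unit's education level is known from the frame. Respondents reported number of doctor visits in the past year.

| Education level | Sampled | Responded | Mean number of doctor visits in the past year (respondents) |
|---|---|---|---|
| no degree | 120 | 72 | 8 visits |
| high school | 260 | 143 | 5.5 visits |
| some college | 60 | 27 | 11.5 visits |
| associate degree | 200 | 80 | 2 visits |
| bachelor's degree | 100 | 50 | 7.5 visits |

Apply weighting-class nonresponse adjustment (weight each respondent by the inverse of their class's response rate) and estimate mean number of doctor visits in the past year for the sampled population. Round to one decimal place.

Response rates by class: no degree 72/120 = 60%, high school 143/260 = 55%, some college 27/60 = 45%, associate degree 80/200 = 40%, bachelor's degree 50/100 = 50%.
Inverse-response-rate weighting restores each class to its sampled count, so class totals weight by n_sampled:
  no degree: 120 × 8 = 960
  high school: 260 × 5.5 = 1430
  some college: 60 × 11.5 = 690
  associate degree: 200 × 2 = 400
  bachelor's degree: 100 × 7.5 = 750
Adjusted estimate = 4230 / 740 = 5.71622 → 5.7.

5.7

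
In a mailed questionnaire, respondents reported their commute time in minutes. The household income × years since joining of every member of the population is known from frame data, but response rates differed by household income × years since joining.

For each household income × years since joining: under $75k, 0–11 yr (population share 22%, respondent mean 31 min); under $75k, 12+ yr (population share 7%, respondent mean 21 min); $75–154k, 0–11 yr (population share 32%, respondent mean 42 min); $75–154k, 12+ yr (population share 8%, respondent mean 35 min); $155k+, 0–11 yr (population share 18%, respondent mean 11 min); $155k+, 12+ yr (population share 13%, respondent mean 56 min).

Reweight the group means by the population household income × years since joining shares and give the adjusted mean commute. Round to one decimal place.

33.8

Each cell contributes population-share × respondent value:
  under $75k, 0–11 yr: 0.22 × 31 = 6.82
  under $75k, 12+ yr: 0.07 × 21 = 1.47
  $75–154k, 0–11 yr: 0.32 × 42 = 13.44
  $75–154k, 12+ yr: 0.08 × 35 = 2.8
  $155k+, 0–11 yr: 0.18 × 11 = 1.98
  $155k+, 12+ yr: 0.13 × 56 = 7.28
Post-stratified estimate = 33.79 → 33.8.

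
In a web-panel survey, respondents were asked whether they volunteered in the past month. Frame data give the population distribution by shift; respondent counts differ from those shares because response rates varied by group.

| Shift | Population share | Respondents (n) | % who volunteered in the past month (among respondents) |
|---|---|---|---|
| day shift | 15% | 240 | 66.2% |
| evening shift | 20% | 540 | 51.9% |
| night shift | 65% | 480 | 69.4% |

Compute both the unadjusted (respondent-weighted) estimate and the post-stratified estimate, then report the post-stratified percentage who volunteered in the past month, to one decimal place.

Without adjustment, the pooled respondent share is:
  (240/1260)×66.2 + (540/1260)×51.9 + (480/1260)×69.4 = 61.2905%
Post-stratifying to population shares instead:
  0.15×66.2 + 0.2×51.9 + 0.65×69.4 = 65.42%

65.4%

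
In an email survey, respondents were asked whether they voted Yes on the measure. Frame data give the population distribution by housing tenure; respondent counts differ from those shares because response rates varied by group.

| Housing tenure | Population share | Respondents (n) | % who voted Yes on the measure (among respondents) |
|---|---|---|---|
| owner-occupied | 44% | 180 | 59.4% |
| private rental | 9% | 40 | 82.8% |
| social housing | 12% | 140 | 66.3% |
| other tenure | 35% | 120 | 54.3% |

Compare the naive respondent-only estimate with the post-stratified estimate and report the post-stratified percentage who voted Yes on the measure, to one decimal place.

60.5%

Naive respondent-only estimate (weights = respondent counts):
  (180/480)×59.4 + (40/480)×82.8 + (140/480)×66.3 + (120/480)×54.3 = 62.0875%
Post-stratifying to population shares instead:
  0.44×59.4 + 0.09×82.8 + 0.12×66.3 + 0.35×54.3 = 60.549%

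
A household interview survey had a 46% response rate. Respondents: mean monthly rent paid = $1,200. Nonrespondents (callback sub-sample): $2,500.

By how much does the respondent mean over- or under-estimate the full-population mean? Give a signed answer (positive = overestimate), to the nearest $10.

-$700

Nonresponse fraction = 1 − 0.46 = 0.54.
Bias = (nonresponse fraction) × (respondent mean − nonrespondent mean)
     = 0.54 × (1200 − 2500) = 0.54 × -1300 = -702.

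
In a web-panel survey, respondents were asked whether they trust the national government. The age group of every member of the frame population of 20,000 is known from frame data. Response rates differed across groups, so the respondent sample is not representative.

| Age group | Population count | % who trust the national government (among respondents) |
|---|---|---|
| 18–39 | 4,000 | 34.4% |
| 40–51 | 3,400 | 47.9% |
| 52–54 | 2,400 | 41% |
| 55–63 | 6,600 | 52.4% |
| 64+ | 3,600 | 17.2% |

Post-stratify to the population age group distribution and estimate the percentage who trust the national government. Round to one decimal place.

40.3%

Reweight to the known age group distribution:
  18–39: (4,000/20,000) × 34.4 = 6.88
  40–51: (3,400/20,000) × 47.9 = 8.143
  52–54: (2,400/20,000) × 41 = 4.92
  55–63: (6,600/20,000) × 52.4 = 17.292
  64+: (3,600/20,000) × 17.2 = 3.096
Post-stratified estimate = 40.331 → 40.3%.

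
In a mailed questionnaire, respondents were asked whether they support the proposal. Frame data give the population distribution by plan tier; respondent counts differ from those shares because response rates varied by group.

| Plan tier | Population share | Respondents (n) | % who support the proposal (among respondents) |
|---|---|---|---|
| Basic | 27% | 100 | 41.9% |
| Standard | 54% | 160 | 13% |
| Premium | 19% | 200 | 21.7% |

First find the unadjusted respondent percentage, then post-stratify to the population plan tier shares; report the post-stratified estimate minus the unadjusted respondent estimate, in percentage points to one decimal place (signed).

-0.6 percentage points

Unadjusted (pooled respondent) estimate weights by respondent counts:
  (100/460)×41.9 + (160/460)×13 + (200/460)×21.7 = 23.0652%
Post-stratifying to population shares instead:
  0.27×41.9 + 0.54×13 + 0.19×21.7 = 22.456%
Difference = 22.456 − 23.0652 = -0.6092 pp.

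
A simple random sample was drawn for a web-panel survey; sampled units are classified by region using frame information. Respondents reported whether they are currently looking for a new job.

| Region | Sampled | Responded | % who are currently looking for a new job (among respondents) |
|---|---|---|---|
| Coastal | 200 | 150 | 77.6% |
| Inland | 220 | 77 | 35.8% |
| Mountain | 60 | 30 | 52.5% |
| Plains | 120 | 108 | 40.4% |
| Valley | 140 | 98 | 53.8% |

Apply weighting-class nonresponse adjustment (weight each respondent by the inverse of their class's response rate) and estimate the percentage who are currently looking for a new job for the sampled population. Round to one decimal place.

52.6%

Response rates by class: Coastal 150/200 = 75%, Inland 77/220 = 35%, Mountain 30/60 = 50%, Plains 108/120 = 90%, Valley 98/140 = 70%.
Each respondent's weight = sampled/responded in their class; summing within a class gives n_sampled, so:
  Coastal: 200 × 77.6 = 15520
  Inland: 220 × 35.8 = 7876
  Mountain: 60 × 52.5 = 3150
  Plains: 120 × 40.4 = 4848
  Valley: 140 × 53.8 = 7532
Adjusted estimate = 38,926 / 740 = 52.6027 → 52.6%.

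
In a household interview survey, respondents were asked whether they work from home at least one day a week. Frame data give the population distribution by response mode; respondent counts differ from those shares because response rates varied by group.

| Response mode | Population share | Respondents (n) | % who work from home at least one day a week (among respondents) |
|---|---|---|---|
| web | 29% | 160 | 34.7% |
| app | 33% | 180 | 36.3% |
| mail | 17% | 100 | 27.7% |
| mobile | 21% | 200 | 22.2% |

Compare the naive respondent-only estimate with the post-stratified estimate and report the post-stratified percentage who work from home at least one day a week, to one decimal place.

31.4%

Without adjustment, the pooled respondent share is:
  (160/640)×34.7 + (180/640)×36.3 + (100/640)×27.7 + (200/640)×22.2 = 30.15%
Post-stratifying to population shares instead:
  0.29×34.7 + 0.33×36.3 + 0.17×27.7 + 0.21×22.2 = 31.413%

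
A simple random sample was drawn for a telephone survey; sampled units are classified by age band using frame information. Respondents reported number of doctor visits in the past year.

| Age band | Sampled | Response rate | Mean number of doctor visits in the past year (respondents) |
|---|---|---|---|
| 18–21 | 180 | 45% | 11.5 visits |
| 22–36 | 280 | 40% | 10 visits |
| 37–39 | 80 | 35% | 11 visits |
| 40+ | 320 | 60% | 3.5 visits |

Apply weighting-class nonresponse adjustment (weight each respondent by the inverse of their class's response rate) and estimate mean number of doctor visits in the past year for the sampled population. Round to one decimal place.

Each respondent's weight = sampled/responded in their class; summing within a class gives n_sampled, so:
  18–21: 180 × 11.5 = 2070
  22–36: 280 × 10 = 2800
  37–39: 80 × 11 = 880
  40+: 320 × 3.5 = 1120
Adjusted estimate = 6870 / 860 = 7.98837 → 8.0.

8.0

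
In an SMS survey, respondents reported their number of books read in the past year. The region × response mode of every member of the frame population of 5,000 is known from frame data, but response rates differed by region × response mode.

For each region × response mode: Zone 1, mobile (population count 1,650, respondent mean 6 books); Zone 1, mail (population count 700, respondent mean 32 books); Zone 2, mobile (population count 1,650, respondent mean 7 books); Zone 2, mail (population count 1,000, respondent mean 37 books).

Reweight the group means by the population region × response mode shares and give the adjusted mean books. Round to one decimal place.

16.2

Reweight to the known region × response mode distribution:
  Zone 1, mobile: (1,650/5,000) × 6 = 1.98
  Zone 1, mail: (700/5,000) × 32 = 4.48
  Zone 2, mobile: (1,650/5,000) × 7 = 2.31
  Zone 2, mail: (1,000/5,000) × 37 = 7.4
Post-stratified estimate = 16.17 → 16.2.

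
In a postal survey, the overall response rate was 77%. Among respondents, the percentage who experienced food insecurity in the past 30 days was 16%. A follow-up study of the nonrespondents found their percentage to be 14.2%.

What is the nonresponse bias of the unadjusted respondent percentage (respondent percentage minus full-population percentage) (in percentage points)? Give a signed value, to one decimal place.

+0.4 percentage points

Nonresponse fraction = 1 − 0.77 = 0.23.
Bias = (nonresponse fraction) × (respondent percentage − nonrespondent percentage)
     = 0.23 × (16 − 14.2) = 0.23 × 1.8 = 0.414.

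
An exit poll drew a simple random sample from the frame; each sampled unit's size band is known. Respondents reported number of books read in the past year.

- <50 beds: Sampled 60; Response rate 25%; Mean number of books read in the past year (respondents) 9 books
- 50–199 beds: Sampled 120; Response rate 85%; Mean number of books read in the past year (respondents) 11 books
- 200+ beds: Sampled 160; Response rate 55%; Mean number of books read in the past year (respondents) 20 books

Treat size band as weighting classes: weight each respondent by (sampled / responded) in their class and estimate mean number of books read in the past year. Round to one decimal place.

Each respondent's weight = sampled/responded in their class; summing within a class gives n_sampled, so:
  <50 beds: 60 × 9 = 540
  50–199 beds: 120 × 11 = 1320
  200+ beds: 160 × 20 = 3200
Adjusted estimate = 5060 / 340 = 14.8824 → 14.9.

14.9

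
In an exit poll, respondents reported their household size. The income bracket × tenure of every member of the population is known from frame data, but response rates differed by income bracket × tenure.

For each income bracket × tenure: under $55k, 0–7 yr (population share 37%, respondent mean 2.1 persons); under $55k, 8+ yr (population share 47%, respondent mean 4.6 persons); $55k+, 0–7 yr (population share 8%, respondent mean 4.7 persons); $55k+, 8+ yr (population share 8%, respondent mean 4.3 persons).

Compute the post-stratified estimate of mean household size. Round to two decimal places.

3.66

Weight each group's respondent value by its population share:
  under $55k, 0–7 yr: 0.37 × 2.1 = 0.777
  under $55k, 8+ yr: 0.47 × 4.6 = 2.162
  $55k+, 0–7 yr: 0.08 × 4.7 = 0.376
  $55k+, 8+ yr: 0.08 × 4.3 = 0.344
Post-stratified estimate = 3.659 → 3.66.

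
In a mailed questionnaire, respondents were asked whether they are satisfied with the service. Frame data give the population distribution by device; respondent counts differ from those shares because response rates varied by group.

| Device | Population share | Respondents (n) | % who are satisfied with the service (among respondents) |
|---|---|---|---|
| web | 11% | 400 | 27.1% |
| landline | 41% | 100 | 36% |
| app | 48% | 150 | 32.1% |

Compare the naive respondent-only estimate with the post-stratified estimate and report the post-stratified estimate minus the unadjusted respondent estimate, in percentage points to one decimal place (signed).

Naive respondent-only estimate (weights = respondent counts):
  (400/650)×27.1 + (100/650)×36 + (150/650)×32.1 = 29.6231%
Post-stratifying to population shares instead:
  0.11×27.1 + 0.41×36 + 0.48×32.1 = 33.149%
Difference = 33.149 − 29.6231 = 3.5259 pp.

+3.5 percentage points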